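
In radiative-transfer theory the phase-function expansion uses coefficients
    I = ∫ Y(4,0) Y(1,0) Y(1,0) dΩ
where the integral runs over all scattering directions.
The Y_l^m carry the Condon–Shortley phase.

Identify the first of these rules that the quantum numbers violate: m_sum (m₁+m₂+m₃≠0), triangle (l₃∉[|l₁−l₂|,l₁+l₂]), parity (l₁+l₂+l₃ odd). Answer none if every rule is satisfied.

Σmᵢ = 0  ✓
l₃∈[|l₁−l₂|,l₁+l₂]=[3,5], have l₃=1  ✗
Σlᵢ = 6 ⇒ even

triangle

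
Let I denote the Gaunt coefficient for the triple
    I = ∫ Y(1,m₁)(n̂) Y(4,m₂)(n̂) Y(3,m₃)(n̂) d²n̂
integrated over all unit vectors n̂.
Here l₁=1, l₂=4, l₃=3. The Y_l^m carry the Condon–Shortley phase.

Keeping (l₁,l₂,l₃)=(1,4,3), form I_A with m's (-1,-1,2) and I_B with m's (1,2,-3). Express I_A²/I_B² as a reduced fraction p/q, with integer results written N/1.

Shared (l₁,l₂,l₃)=(1,4,3): N and (l;000)² cancel in I_A²/I_B².
A: Δ = 2!·0!·6!/9! = 1/252; Racah Σ t=2..2: t=2:+1/240 = 1/240; ⇒ 3j(1 4 3; -1 -1 2)² = 1/84, sgn -1
B: Δ = 2!·0!·6!/9! = 1/252; Racah Σ t=0..0: t=0:+1/1440 = 1/1440; ⇒ 3j(1 4 3; 1 2 -3)² = 1/252, sgn +1
I_A²/I_B² = (1/84)/(1/252) = 3/1

3/1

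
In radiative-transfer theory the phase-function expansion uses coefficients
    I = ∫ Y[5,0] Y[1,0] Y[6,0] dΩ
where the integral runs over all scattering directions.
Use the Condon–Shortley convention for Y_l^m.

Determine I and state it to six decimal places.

0.245154

m-sum 0 ✓  L=12 even ✓  4≤6≤6 ✓
Π(2lᵢ+1) = 11×3×13 = 429
triangle coeff Δ(5,1,6) = 1/858
Σ_t [0,0]: t=0:+1/14400 = 1/14400
(3j)²=6/143 [(5 1 6; 0 0 0)], sign=+1
(m-triple is (0,0,0) — same symbol as above.)
⇒ 4πI² = 108/143
I = (+1)√(108/143/(4π)) = 0.24515397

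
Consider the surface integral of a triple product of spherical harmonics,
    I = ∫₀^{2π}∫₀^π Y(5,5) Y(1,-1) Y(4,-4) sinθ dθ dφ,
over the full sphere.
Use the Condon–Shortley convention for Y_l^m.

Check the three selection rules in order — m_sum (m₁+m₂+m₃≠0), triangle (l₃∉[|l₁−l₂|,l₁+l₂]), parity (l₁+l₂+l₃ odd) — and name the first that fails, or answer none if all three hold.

none

azimuthal sum: 5 − 1 − 4 = 0  ✓
4 ≤ 4 ≤ 6 (triangle on l)  ✓
L = 5 + 1 + 4 = 10 (even)  ✓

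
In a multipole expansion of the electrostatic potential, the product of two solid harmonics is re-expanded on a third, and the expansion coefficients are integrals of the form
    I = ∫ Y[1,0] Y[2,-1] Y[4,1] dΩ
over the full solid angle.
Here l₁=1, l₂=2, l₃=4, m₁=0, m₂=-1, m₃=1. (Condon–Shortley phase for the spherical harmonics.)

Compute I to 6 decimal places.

0.000000

l₃=4 ∉ [1,3] — triangle fails ⇒ I = 0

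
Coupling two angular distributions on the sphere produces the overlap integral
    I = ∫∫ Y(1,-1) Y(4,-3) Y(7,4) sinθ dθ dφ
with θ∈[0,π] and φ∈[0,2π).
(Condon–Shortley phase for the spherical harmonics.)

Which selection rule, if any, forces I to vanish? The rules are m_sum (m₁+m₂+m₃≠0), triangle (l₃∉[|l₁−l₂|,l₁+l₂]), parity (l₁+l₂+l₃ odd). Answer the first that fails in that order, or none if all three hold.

m₁+m₂+m₃ = -1 − 3 + 4 = 0  ✓
triangle: |1−4|=3 ≤ l₃=7 ≤ 1+4=5  ✗
parity: l₁+l₂+l₃ = 12 is even

triangle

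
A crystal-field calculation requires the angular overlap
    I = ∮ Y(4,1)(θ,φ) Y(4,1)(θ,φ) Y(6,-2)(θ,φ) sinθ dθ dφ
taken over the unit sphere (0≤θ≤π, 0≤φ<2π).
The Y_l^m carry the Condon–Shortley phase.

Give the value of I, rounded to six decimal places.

0.145766

Rules hold: Σm=0, L=14 even, 0≤6≤8.
N = 9·9·13 = 1053
Δ = 2!·6!·6!/15! = 1/1261260
Racah Σ t=0..2: t=0:+1/4608 t=1:−1/1296 t=2:+1/4608 = -7/20736
⇒ 3j(4 4 6; 0 0 0)² = 20/1287, sgn -1
Racah Σ t=0..2: t=0:+1/8640 t=1:−1/2304 t=2:+1/8640 = -7/34560
⇒ 3j(4 4 6; 1 1 -2)² = 7/429, sgn -1
4πI² = N·(3j₀)²·(3jₘ)² = 420/1573
I = +1·√(0.267006/4π) = 0.14576570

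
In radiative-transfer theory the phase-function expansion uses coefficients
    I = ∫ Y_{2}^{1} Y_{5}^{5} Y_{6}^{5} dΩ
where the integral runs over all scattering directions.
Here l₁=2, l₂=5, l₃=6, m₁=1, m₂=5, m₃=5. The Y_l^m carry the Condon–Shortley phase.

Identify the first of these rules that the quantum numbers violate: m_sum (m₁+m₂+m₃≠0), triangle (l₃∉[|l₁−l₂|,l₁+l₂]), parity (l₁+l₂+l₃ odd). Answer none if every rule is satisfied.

Σmᵢ = 11  ✗
l₃∈[|l₁−l₂|,l₁+l₂]=[3,7], have l₃=6
Σlᵢ = 13 ⇒ odd

m_sum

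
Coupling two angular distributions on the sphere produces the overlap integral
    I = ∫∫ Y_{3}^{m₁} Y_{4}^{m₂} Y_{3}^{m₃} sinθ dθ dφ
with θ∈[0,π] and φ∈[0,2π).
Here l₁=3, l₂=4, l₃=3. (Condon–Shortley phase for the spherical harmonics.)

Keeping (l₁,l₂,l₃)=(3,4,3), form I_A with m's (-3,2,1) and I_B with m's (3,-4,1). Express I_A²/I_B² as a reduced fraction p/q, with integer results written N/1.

9/7

l's match ⇒ only the (l;m) 3-j factors differ between A and B.
A: triangle coeff Δ(3,4,3) = 1/34650; Σ_t [4,4]: t=4:+1/192 = 1/192; (3j)²=3/77 [(3 4 3; -3 2 1)], sign=+1
B: triangle coeff Δ(3,4,3) = 1/34650; Σ_t [0,0]: t=0:+1/1152 = 1/1152; (3j)²=1/33 [(3 4 3; 3 -4 1)], sign=+1
I_A²/I_B² = (3/77)/(1/33) = 9/7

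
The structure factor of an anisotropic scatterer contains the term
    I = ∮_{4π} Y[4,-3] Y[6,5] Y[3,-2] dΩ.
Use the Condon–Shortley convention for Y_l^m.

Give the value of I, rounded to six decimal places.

0.000000

L=13 odd ⇒ parity kills the (l;000) factor ⇒ I = 0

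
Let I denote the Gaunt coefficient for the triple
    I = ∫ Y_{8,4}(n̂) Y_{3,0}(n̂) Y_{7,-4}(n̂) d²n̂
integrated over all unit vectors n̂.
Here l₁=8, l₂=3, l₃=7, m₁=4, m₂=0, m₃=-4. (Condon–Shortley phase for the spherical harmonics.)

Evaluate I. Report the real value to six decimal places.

Rules hold: Σm=0, L=18 even, 5≤7≤11.
N = 17·7·15 = 1785
Δ = 4!·12!·2!/19! = 1/5290740
Racah Σ t=1..3: t=1:−1/7257600 t=2:+1/2073600 t=3:−1/7257600 = 1/4838400
⇒ 3j(8 3 7; 0 0 0)² = 252/20995, sgn -1
Racah Σ t=1..3: t=1:−1/26127360 t=2:+1/29030400 t=3:−1/479001600 = -17/2874009600
⇒ 3j(8 3 7; 4 0 -4)² = 17/25935, sgn +1
4πI² = N·(3j₀)²·(3jₘ)² = 4284/305045
I = -1·√(0.0140438/4π) = -0.03343011

-0.033430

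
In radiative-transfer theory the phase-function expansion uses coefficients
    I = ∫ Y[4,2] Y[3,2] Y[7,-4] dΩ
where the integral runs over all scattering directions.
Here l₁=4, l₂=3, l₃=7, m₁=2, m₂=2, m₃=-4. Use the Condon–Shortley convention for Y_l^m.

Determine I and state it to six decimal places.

0.250850

m-sum 0 ✓  L=14 even ✓  1≤7≤7 ✓
Π(2lᵢ+1) = 9×7×15 = 945
triangle coeff Δ(4,3,7) = 1/45045
Σ_t [0,0]: t=0:+1/20736 = 1/20736
(3j)²=35/1287 [(4 3 7; 0 0 0)], sign=-1
Σ_t [0,0]: t=0:+1/172800 = 1/172800
(3j)²=2/65 [(4 3 7; 2 2 -4)], sign=-1
⇒ 4πI² = 1470/1859
I = (+1)√(1470/1859/(4π)) = 0.25084996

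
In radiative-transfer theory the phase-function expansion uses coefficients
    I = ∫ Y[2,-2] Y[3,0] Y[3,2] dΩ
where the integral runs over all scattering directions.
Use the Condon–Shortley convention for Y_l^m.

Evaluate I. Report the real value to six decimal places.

Rules hold: Σm=0, L=8 even, 1≤3≤5.
N = 5·7·7 = 245
Δ = 2!·2!·4!/9! = 1/3780
Racah Σ t=0..2: t=0:+1/24 t=1:−1/4 t=2:+1/24 = -1/6
⇒ 3j(2 3 3; 0 0 0)² = 4/105, sgn +1
Racah Σ t=2..2: t=2:+1/24 = 1/24
⇒ 3j(2 3 3; -2 0 2)² = 1/21, sgn -1
4πI² = N·(3j₀)²·(3jₘ)² = 4/9
I = -1·√(0.444444/4π) = -0.18806319

-0.188063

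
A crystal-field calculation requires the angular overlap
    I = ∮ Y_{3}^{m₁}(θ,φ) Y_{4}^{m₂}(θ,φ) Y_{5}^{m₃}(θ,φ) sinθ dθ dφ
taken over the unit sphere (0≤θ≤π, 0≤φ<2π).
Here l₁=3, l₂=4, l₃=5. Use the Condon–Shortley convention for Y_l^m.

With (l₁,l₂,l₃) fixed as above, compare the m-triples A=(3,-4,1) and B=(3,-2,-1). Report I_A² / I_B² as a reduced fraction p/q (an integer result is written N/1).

28/225

l's match ⇒ only the (l;m) 3-j factors differ between A and B.
A: triangle coeff Δ(3,4,5) = 1/180180; Σ_t [0,0]: t=0:+1/34560 = 1/34560; (3j)²=1/429 [(3 4 5; 3 -4 1)], sign=+1
B: triangle coeff Δ(3,4,5) = 1/180180; Σ_t [0,0]: t=0:+1/2304 = 1/2304; (3j)²=75/4004 [(3 4 5; 3 -2 -1)], sign=+1
I_A²/I_B² = (1/429)/(75/4004) = 28/225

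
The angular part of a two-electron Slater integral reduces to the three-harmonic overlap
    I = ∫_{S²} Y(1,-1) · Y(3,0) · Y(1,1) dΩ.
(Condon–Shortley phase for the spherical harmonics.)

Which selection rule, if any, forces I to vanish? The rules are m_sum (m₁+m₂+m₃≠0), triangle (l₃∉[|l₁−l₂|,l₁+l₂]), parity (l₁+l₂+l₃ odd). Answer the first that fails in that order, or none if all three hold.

azimuthal sum: -1 + 0 + 1 = 0  ✓
2 ≤ 1 ≤ 4 (triangle on l)  ✗
L = 1 + 3 + 1 = 5 (odd)

triangle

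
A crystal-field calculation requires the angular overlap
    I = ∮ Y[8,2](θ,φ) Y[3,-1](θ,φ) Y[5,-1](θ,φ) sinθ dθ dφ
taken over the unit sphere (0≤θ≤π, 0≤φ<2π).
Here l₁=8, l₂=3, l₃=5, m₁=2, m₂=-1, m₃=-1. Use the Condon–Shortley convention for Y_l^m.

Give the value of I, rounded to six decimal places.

Rules hold: Σm=0, L=16 even, 5≤5≤11.
N = 17·7·11 = 1309
Δ = 6!·10!·0!/17! = 1/136136
Racah Σ t=3..3: t=3:−1/518400 = -1/518400
⇒ 3j(8 3 5; 0 0 0)² = 56/2431, sgn +1
Racah Σ t=2..2: t=2:+1/829440 = 1/829440
⇒ 3j(8 3 5; 2 -1 -1)² = 225/9724, sgn +1
4πI² = N·(3j₀)²·(3jₘ)² = 22050/31603
I = +1·√(0.697719/4π) = 0.23563251

0.235633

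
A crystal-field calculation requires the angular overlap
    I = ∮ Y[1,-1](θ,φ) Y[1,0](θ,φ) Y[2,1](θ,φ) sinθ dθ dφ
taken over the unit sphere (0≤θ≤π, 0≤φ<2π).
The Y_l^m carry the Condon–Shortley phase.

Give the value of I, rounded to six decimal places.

Rules hold: Σm=0, L=4 even, 0≤2≤2.
N = 3·3·5 = 45
Δ = 0!·2!·2!/5! = 1/30
Racah Σ t=0..0: t=0:+1/1 = 1/1
⇒ 3j(1 1 2; 0 0 0)² = 2/15, sgn +1
Racah Σ t=0..0: t=0:+1/2 = 1/2
⇒ 3j(1 1 2; -1 0 1)² = 1/10, sgn -1
4πI² = N·(3j₀)²·(3jₘ)² = 3/5
I = -1·√(0.6/4π) = -0.21850969

-0.218510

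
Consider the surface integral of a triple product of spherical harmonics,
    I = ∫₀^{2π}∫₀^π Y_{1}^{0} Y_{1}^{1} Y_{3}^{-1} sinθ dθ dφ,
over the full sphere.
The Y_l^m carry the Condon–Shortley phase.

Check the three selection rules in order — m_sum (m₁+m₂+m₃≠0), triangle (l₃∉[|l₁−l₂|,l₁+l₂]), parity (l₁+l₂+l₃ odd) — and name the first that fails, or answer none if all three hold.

m₁+m₂+m₃ = 0 + 1 − 1 = 0  ✓
triangle: |1−1|=0 ≤ l₃=3 ≤ 1+1=2  ✗
parity: l₁+l₂+l₃ = 5 is odd

triangle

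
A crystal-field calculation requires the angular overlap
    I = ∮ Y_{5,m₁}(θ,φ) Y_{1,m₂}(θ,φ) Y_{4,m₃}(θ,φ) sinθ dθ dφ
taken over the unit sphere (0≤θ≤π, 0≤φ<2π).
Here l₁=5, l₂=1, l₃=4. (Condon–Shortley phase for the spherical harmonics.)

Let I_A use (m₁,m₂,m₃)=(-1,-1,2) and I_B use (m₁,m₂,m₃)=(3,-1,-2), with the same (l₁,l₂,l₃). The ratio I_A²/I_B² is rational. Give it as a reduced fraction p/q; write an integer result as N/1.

3/14

l's match ⇒ only the (l;m) 3-j factors differ between A and B.
A: triangle coeff Δ(5,1,4) = 1/495; Σ_t [0,0]: t=0:+1/2880 = 1/2880; (3j)²=2/165 [(5 1 4; -1 -1 2)], sign=+1
B: triangle coeff Δ(5,1,4) = 1/495; Σ_t [0,0]: t=0:+1/2880 = 1/2880; (3j)²=28/495 [(5 1 4; 3 -1 -2)], sign=+1
I_A²/I_B² = (2/165)/(28/495) = 3/14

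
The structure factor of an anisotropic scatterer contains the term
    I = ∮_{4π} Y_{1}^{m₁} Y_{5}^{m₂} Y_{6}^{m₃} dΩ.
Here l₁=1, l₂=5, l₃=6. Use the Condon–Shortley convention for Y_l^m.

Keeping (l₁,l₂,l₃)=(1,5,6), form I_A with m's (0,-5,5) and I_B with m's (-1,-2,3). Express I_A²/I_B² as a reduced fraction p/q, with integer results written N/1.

l's match ⇒ only the (l;m) 3-j factors differ between A and B.
A: triangle coeff Δ(1,5,6) = 1/858; Σ_t [0,0]: t=0:+1/3628800 = 1/3628800; (3j)²=1/78 [(1 5 6; 0 -5 5)], sign=-1
B: triangle coeff Δ(1,5,6) = 1/858; Σ_t [0,0]: t=0:+1/60480 = 1/60480; (3j)²=6/143 [(1 5 6; -1 -2 3)], sign=-1
I_A²/I_B² = (1/78)/(6/143) = 11/36

11/36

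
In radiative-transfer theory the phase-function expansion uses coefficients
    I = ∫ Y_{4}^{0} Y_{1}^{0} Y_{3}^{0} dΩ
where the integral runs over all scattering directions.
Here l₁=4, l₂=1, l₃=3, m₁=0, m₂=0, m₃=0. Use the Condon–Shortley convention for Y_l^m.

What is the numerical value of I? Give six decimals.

0.246233

Rules hold: Σm=0, L=8 even, 3≤3≤5.
N = 9·3·7 = 189
Δ = 2!·6!·0!/9! = 1/252
Racah Σ t=1..1: t=1:−1/36 = -1/36
⇒ 3j(4 1 3; 0 0 0)² = 4/63, sgn +1
(m-triple is (0,0,0) — same symbol as above.)
4πI² = N·(3j₀)²·(3jₘ)² = 16/21
I = +1·√(0.761905/4π) = 0.24623252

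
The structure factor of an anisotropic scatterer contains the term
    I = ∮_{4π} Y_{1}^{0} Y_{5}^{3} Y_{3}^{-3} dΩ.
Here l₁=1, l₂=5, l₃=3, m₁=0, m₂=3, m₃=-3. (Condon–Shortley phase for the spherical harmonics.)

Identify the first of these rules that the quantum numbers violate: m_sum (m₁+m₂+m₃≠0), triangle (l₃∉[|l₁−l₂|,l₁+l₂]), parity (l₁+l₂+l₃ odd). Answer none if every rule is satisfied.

triangle

m₁+m₂+m₃ = 0 + 3 − 3 = 0  ✓
triangle: |1−5|=4 ≤ l₃=3 ≤ 1+5=6  ✗
parity: l₁+l₂+l₃ = 9 is odd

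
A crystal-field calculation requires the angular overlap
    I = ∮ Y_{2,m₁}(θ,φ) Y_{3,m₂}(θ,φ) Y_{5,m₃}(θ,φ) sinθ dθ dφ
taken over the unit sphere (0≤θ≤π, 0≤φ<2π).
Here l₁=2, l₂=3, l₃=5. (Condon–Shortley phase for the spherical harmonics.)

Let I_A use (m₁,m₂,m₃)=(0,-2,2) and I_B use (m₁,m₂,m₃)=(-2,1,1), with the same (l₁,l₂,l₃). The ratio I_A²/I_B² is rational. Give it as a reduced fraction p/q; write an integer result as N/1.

21/5

Shared (l₁,l₂,l₃)=(2,3,5): N and (l;000)² cancel in I_A²/I_B².
A: Δ = 0!·4!·6!/11! = 1/2310; Racah Σ t=0..0: t=0:+1/480 = 1/480; ⇒ 3j(2 3 5; 0 -2 2)² = 3/110, sgn -1
B: Δ = 0!·4!·6!/11! = 1/2310; Racah Σ t=0..0: t=0:+1/1152 = 1/1152; ⇒ 3j(2 3 5; -2 1 1)² = 1/154, sgn +1
I_A²/I_B² = (3/110)/(1/154) = 21/5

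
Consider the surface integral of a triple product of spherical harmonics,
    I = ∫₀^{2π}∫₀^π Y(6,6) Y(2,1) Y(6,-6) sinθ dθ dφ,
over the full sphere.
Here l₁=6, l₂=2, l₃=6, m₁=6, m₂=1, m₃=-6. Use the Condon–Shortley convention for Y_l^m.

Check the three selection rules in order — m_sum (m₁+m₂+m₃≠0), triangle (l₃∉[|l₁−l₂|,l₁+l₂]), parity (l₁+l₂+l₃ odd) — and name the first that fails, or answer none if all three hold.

m_sum

m₁+m₂+m₃ = 6 + 1 − 6 = 1  ✗
triangle: |6−2|=4 ≤ l₃=6 ≤ 6+2=8
parity: l₁+l₂+l₃ = 14 is even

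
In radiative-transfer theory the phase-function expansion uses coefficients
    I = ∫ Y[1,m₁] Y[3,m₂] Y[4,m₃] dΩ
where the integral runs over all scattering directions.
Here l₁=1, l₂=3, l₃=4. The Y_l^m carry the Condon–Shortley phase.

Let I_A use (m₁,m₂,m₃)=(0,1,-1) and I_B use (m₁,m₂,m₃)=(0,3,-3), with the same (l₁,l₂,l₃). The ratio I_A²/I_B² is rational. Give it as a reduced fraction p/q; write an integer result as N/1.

Shared (l₁,l₂,l₃)=(1,3,4): N and (l;000)² cancel in I_A²/I_B².
A: Δ = 0!·2!·6!/9! = 1/252; Racah Σ t=0..0: t=0:+1/48 = 1/48; ⇒ 3j(1 3 4; 0 1 -1)² = 5/84, sgn -1
B: Δ = 0!·2!·6!/9! = 1/252; Racah Σ t=0..0: t=0:+1/720 = 1/720; ⇒ 3j(1 3 4; 0 3 -3)² = 1/36, sgn -1
I_A²/I_B² = (5/84)/(1/36) = 15/7

15/7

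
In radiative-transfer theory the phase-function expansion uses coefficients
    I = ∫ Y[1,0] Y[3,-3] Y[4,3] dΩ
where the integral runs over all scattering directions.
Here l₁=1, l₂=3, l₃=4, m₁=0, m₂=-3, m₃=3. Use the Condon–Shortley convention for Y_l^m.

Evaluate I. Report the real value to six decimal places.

-0.162868

Checks pass: Σm=0; 8 even; l₃=4∈[2,4].
(2·1+1)(2·3+1)(2·4+1) = 189
Δ: 0! 2! 6! / 9! → 1/252
sum: t=0:+1/36 = 1/36
3j²(1 3 4; 0 0 0) = Δ·Π!·Σ² = 4/63  (sign +1)
sum: t=0:+1/720 = 1/720
3j²(1 3 4; 0 -3 3) = Δ·Π!·Σ² = 1/36  (sign -1)
combine: 4πI² = 189·4/63·1/36 = 1/3
take √, sign -1: I = -0.16286750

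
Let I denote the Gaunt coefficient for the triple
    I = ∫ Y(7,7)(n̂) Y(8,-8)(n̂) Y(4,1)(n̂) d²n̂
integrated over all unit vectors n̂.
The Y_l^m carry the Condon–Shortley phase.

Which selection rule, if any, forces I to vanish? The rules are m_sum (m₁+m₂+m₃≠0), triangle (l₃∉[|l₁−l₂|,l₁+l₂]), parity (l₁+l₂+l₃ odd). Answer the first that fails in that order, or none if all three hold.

parity

m₁+m₂+m₃ = 7 − 8 + 1 = 0  ✓
triangle: |7−8|=1 ≤ l₃=4 ≤ 7+8=15  ✓
parity: l₁+l₂+l₃ = 19 is odd  ✗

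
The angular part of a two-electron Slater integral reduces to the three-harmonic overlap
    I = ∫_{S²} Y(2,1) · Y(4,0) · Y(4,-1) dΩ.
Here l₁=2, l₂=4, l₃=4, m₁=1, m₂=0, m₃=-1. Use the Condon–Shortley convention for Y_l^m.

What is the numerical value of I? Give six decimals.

m-sum 0 ✓  L=10 even ✓  2≤4≤6 ✓
Π(2lᵢ+1) = 5×9×9 = 405
triangle coeff Δ(2,4,4) = 1/13860
Σ_t [0,2]: t=0:+1/192 t=1:−1/36 t=2:+1/192 = -5/288
(3j)²=20/693 [(2 4 4; 0 0 0)], sign=-1
Σ_t [0,1]: t=0:+1/96 t=1:−1/72 = -1/288
(3j)²=1/462 [(2 4 4; 1 0 -1)], sign=+1
⇒ 4πI² = 150/5929
I = (-1)√(150/5929/(4π)) = -0.04486937

-0.044869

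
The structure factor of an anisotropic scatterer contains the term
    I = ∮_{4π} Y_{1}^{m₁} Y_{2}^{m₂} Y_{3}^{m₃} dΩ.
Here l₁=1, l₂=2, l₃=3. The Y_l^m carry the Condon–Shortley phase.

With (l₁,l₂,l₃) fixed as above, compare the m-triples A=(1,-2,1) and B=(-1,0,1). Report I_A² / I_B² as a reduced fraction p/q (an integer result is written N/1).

1/6

l's match ⇒ only the (l;m) 3-j factors differ between A and B.
A: triangle coeff Δ(1,2,3) = 1/105; Σ_t [0,0]: t=0:+1/48 = 1/48; (3j)²=1/105 [(1 2 3; 1 -2 1)], sign=+1
B: triangle coeff Δ(1,2,3) = 1/105; Σ_t [0,0]: t=0:+1/8 = 1/8; (3j)²=2/35 [(1 2 3; -1 0 1)], sign=+1
I_A²/I_B² = (1/105)/(2/35) = 1/6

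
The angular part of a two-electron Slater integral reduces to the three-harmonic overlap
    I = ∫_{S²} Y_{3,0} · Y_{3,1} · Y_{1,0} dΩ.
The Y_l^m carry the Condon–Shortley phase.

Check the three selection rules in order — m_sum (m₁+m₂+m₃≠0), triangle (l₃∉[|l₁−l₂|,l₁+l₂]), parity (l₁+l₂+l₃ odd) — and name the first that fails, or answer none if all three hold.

m_sum

Σmᵢ = 1  ✗
l₃∈[|l₁−l₂|,l₁+l₂]=[0,6], have l₃=1
Σlᵢ = 7 ⇒ odd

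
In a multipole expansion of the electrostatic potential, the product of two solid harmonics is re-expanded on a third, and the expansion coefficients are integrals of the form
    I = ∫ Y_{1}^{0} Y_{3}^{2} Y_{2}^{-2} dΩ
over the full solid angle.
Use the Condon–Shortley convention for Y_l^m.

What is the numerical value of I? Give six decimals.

m-sum 0 ✓  L=6 even ✓  2≤2≤4 ✓
Π(2lᵢ+1) = 3×7×5 = 105
triangle coeff Δ(1,3,2) = 1/105
Σ_t [1,1]: t=1:−1/4 = -1/4
(3j)²=3/35 [(1 3 2; 0 0 0)], sign=-1
Σ_t [1,1]: t=1:−1/24 = -1/24
(3j)²=1/21 [(1 3 2; 0 2 -2)], sign=-1
⇒ 4πI² = 3/7
I = (+1)√(3/7/(4π)) = 0.18467439

0.184674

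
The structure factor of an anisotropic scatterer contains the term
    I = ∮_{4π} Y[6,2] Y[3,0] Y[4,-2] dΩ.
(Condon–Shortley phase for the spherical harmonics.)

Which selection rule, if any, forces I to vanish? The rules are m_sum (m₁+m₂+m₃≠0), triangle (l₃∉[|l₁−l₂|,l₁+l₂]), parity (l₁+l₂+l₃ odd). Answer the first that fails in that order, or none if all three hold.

Σmᵢ = 0  ✓
l₃∈[|l₁−l₂|,l₁+l₂]=[3,9], have l₃=4  ✓
Σlᵢ = 13 ⇒ odd  ✗

parity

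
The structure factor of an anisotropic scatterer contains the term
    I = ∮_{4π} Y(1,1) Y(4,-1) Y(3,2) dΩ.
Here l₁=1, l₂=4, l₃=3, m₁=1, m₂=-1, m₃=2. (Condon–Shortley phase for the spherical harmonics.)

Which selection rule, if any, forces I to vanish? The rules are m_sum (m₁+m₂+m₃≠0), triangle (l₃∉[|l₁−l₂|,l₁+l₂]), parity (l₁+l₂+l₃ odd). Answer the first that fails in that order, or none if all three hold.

m_sum

m₁+m₂+m₃ = 1 − 1 + 2 = 2  ✗
triangle: |1−4|=3 ≤ l₃=3 ≤ 1+4=5
parity: l₁+l₂+l₃ = 8 is even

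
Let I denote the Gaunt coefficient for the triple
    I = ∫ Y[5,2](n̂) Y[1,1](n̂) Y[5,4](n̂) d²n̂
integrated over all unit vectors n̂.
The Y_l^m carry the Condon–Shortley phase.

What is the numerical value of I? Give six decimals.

0.000000

Σmᵢ = 7 ≠ 0, so the φ-integral vanishes; I = 0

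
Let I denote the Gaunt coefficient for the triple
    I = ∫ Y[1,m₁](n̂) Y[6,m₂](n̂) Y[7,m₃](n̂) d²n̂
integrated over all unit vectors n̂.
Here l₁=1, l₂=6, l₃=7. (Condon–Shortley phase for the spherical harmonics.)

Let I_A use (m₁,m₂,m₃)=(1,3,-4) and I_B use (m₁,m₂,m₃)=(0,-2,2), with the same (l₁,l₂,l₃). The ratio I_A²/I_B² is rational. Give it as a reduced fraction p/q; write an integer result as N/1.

Same 1,6,7: normalisation and zero-m 3j drop out of the ratio.
A: Δ: 0! 2! 12! / 15! → 1/1365; sum: t=0:+1/4354560 = 1/4354560; 3j²(1 6 7; 1 3 -4) = Δ·Π!·Σ² = 11/273  (sign -1)
B: Δ: 0! 2! 12! / 15! → 1/1365; sum: t=0:+1/967680 = 1/967680; 3j²(1 6 7; 0 -2 2) = Δ·Π!·Σ² = 3/91  (sign -1)
I_A²/I_B² = (11/273)/(3/91) = 11/9

11/9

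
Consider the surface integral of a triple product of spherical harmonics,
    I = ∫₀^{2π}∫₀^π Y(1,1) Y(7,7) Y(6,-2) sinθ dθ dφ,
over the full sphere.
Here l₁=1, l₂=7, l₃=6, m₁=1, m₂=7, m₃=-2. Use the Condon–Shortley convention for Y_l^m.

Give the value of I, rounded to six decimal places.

1 + 7 − 2 = 6 ≠ 0: azimuthal integral kills it; I = 0

0.000000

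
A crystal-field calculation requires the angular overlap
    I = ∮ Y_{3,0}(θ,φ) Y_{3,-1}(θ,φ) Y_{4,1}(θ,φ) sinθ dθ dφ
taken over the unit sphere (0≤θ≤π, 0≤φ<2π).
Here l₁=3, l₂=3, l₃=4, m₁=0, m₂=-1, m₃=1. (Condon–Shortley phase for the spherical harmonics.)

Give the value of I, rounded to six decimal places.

-0.099323

Rules hold: Σm=0, L=10 even, 0≤4≤6.
N = 7·7·9 = 441
Δ = 2!·4!·4!/11! = 1/34650
Racah Σ t=0..2: t=0:+1/72 t=1:−1/16 t=2:+1/72 = -5/144
⇒ 3j(3 3 4; 0 0 0)² = 2/77, sgn -1
Racah Σ t=0..2: t=0:+1/48 t=1:−1/24 t=2:+1/288 = -5/288
⇒ 3j(3 3 4; 0 -1 1)² = 5/462, sgn +1
4πI² = N·(3j₀)²·(3jₘ)² = 15/121
I = -1·√(0.123967/4π) = -0.09932258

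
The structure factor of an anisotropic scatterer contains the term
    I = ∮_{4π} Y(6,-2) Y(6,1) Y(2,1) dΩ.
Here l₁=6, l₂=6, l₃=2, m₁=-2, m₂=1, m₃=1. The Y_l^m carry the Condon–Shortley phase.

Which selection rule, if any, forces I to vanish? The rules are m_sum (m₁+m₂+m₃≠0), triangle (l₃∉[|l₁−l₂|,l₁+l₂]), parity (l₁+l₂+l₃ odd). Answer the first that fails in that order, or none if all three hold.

none

azimuthal sum: -2 + 1 + 1 = 0  ✓
0 ≤ 2 ≤ 12 (triangle on l)  ✓
L = 6 + 6 + 2 = 14 (even)  ✓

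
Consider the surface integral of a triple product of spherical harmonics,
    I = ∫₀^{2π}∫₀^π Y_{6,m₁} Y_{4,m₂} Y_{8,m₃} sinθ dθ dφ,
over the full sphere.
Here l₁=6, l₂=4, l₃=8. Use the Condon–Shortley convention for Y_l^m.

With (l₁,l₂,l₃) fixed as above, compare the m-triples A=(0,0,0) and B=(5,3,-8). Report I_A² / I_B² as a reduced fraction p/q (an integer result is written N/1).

l's match ⇒ only the (l;m) 3-j factors differ between A and B.
A: triangle coeff Δ(6,4,8) = 1/23279256; Σ_t [0,2]: t=0:+1/1658880 t=1:−1/518400 t=2:+1/1658880 = -1/1382400; (3j)²=504/46189 [(6 4 8; 0 0 0)], sign=-1
B: triangle coeff Δ(6,4,8) = 1/23279256; Σ_t [1,1]: t=1:−1/2612736000 = -1/2612736000; (3j)²=77/2907 [(6 4 8; 5 3 -8)], sign=-1
I_A²/I_B² = (504/46189)/(77/2907) = 648/1573

648/1573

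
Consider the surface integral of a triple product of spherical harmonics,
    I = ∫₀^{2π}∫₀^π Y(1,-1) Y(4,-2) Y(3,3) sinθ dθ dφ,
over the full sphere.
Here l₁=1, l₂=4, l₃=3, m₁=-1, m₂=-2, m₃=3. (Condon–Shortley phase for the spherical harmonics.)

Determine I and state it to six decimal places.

0.061558

Rules hold: Σm=0, L=8 even, 3≤3≤5.
N = 3·9·7 = 189
Δ = 2!·0!·6!/9! = 1/252
Racah Σ t=1..1: t=1:−1/36 = -1/36
⇒ 3j(1 4 3; 0 0 0)² = 4/63, sgn +1
Racah Σ t=2..2: t=2:+1/1440 = 1/1440
⇒ 3j(1 4 3; -1 -2 3)² = 1/252, sgn +1
4πI² = N·(3j₀)²·(3jₘ)² = 1/21
I = +1·√(0.047619/4π) = 0.06155813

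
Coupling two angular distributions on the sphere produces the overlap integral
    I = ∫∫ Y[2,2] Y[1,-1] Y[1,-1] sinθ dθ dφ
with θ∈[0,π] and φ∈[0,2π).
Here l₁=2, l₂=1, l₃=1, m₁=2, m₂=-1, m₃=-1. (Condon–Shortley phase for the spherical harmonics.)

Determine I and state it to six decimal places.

0.309019

m-sum 0 ✓  L=4 even ✓  1≤1≤3 ✓
Π(2lᵢ+1) = 5×3×3 = 45
triangle coeff Δ(2,1,1) = 1/30
Σ_t [1,1]: t=1:−1/1 = -1/1
(3j)²=2/15 [(2 1 1; 0 0 0)], sign=+1
Σ_t [0,0]: t=0:+1/4 = 1/4
(3j)²=1/5 [(2 1 1; 2 -1 -1)], sign=+1
⇒ 4πI² = 6/5
I = (+1)√(6/5/(4π)) = 0.30901936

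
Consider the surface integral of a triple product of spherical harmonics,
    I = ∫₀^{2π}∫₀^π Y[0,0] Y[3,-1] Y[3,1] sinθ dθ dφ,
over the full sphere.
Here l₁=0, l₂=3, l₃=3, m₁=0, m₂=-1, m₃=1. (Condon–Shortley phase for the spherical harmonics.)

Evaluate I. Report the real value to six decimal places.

-0.282095

Rules hold: Σm=0, L=6 even, 3≤3≤3.
N = 1·7·7 = 49
Δ = 0!·0!·6!/7! = 1/7
Racah Σ t=0..0: t=0:+1/36 = 1/36
⇒ 3j(0 3 3; 0 0 0)² = 1/7, sgn -1
Racah Σ t=0..0: t=0:+1/48 = 1/48
⇒ 3j(0 3 3; 0 -1 1)² = 1/7, sgn +1
4πI² = N·(3j₀)²·(3jₘ)² = 1/1
I = -1·√(1/4π) = -0.28209479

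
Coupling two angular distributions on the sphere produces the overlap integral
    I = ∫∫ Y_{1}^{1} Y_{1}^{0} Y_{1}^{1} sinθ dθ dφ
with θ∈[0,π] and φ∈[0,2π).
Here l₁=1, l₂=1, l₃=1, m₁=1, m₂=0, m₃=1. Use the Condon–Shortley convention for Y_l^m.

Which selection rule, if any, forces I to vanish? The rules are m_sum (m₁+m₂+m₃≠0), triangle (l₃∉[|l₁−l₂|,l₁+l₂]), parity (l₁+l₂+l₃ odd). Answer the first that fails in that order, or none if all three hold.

m_sum

m₁+m₂+m₃ = 1 + 0 + 1 = 2  ✗
triangle: |1−1|=0 ≤ l₃=1 ≤ 1+1=2
parity: l₁+l₂+l₃ = 3 is odd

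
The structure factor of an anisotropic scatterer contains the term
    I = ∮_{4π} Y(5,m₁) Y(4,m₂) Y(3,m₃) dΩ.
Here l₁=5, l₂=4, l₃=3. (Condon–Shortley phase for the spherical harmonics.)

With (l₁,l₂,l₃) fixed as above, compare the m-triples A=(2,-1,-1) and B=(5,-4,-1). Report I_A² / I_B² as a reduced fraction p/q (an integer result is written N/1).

l's match ⇒ only the (l;m) 3-j factors differ between A and B.
A: triangle coeff Δ(5,4,3) = 1/180180; Σ_t [1,3]: t=1:−1/960 t=2:+1/288 t=3:−1/1728 = 1/540; (3j)²=128/6435 [(5 4 3; 2 -1 -1)], sign=+1
B: triangle coeff Δ(5,4,3) = 1/180180; Σ_t [0,0]: t=0:+1/34560 = 1/34560; (3j)²=14/429 [(5 4 3; 5 -4 -1)], sign=+1
I_A²/I_B² = (128/6435)/(14/429) = 64/105

64/105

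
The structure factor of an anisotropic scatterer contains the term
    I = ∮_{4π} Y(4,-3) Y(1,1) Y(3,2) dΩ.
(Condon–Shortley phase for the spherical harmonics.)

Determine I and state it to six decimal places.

-0.282095

m-sum 0 ✓  L=8 even ✓  3≤3≤5 ✓
Π(2lᵢ+1) = 9×3×7 = 189
triangle coeff Δ(4,1,3) = 1/252
Σ_t [1,1]: t=1:−1/36 = -1/36
(3j)²=4/63 [(4 1 3; 0 0 0)], sign=+1
Σ_t [2,2]: t=2:+1/240 = 1/240
(3j)²=1/12 [(4 1 3; -3 1 2)], sign=-1
⇒ 4πI² = 1/1
I = (-1)√(1/1/(4π)) = -0.28209479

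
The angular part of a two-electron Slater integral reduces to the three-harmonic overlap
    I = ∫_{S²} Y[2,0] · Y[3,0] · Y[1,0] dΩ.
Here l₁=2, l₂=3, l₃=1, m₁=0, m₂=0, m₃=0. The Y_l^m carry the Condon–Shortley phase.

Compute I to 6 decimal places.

m-sum 0 ✓  L=6 even ✓  1≤1≤5 ✓
Π(2lᵢ+1) = 5×7×3 = 105
triangle coeff Δ(2,3,1) = 1/105
Σ_t [2,2]: t=2:+1/4 = 1/4
(3j)²=3/35 [(2 3 1; 0 0 0)], sign=-1
(m-triple is (0,0,0) — same symbol as above.)
⇒ 4πI² = 27/35
I = (+1)√(27/35/(4π)) = 0.24776670

0.247767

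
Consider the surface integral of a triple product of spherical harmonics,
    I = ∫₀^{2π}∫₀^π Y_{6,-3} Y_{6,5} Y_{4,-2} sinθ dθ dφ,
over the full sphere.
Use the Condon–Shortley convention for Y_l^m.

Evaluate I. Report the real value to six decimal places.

-0.147064

m-sum 0 ✓  L=16 even ✓  0≤4≤12 ✓
Π(2lᵢ+1) = 13×13×9 = 1521
triangle coeff Δ(6,6,4) = 1/15315300
Σ_t [2,6]: t=2:+1/829440 t=3:−1/25920 t=4:+1/9216 t=5:−1/25920 t=6:+1/829440 = 7/207360
(3j)²=28/2431 [(6 6 4; 0 0 0)], sign=+1
Σ_t [7,8]: t=7:−1/483840 t=8:+1/1451520 = -1/725760
(3j)²=24/1547 [(6 6 4; -3 5 -2)], sign=-1
⇒ 4πI² = 864/3179
I = (-1)√(864/3179/(4π)) = -0.14706410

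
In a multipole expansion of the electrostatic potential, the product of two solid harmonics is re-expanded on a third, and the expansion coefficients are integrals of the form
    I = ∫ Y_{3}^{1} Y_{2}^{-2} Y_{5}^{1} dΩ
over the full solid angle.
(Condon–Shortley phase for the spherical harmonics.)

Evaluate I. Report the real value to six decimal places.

Checks pass: Σm=0; 10 even; l₃=5∈[1,5].
(2·3+1)(2·2+1)(2·5+1) = 385
Δ: 0! 6! 4! / 11! → 1/2310
sum: t=0:+1/144 = 1/144
3j²(3 2 5; 0 0 0) = Δ·Π!·Σ² = 10/231  (sign -1)
sum: t=0:+1/1152 = 1/1152
3j²(3 2 5; 1 -2 1) = Δ·Π!·Σ² = 1/154  (sign +1)
combine: 4πI² = 385·10/231·1/154 = 25/231
take √, sign -1: I = -0.09280237

-0.092802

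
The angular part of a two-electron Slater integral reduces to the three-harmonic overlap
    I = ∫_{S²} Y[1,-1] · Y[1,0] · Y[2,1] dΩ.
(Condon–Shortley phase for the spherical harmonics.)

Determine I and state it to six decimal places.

Rules hold: Σm=0, L=4 even, 0≤2≤2.
N = 3·3·5 = 45
Δ = 0!·2!·2!/5! = 1/30
Racah Σ t=0..0: t=0:+1/1 = 1/1
⇒ 3j(1 1 2; 0 0 0)² = 2/15, sgn +1
Racah Σ t=0..0: t=0:+1/2 = 1/2
⇒ 3j(1 1 2; -1 0 1)² = 1/10, sgn -1
4πI² = N·(3j₀)²·(3jₘ)² = 3/5
I = -1·√(0.6/4π) = -0.21850969

-0.218510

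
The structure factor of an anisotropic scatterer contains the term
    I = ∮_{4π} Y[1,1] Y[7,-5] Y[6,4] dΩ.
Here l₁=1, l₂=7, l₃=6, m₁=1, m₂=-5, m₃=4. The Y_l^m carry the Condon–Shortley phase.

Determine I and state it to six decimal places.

m-sum 0 ✓  L=14 even ✓  6≤6≤8 ✓
Π(2lᵢ+1) = 3×15×13 = 585
triangle coeff Δ(1,7,6) = 1/1365
Σ_t [1,1]: t=1:−1/518400 = -1/518400
(3j)²=7/195 [(1 7 6; 0 0 0)], sign=-1
Σ_t [0,0]: t=0:+1/14515200 = 1/14515200
(3j)²=22/455 [(1 7 6; 1 -5 4)], sign=+1
⇒ 4πI² = 66/65
I = (-1)√(66/65/(4π)) = -0.28425647

-0.284256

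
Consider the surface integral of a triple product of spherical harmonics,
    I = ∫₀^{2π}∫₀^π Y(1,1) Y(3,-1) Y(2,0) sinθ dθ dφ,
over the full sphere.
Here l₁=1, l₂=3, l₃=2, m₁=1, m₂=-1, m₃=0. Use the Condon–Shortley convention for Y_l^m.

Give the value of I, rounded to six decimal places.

-0.202301

Rules hold: Σm=0, L=6 even, 2≤2≤4.
N = 3·7·5 = 105
Δ = 2!·0!·4!/7! = 1/105
Racah Σ t=1..1: t=1:−1/4 = -1/4
⇒ 3j(1 3 2; 0 0 0)² = 3/35, sgn -1
Racah Σ t=0..0: t=0:+1/8 = 1/8
⇒ 3j(1 3 2; 1 -1 0)² = 2/35, sgn +1
4πI² = N·(3j₀)²·(3jₘ)² = 18/35
I = -1·√(0.514286/4π) = -0.20230066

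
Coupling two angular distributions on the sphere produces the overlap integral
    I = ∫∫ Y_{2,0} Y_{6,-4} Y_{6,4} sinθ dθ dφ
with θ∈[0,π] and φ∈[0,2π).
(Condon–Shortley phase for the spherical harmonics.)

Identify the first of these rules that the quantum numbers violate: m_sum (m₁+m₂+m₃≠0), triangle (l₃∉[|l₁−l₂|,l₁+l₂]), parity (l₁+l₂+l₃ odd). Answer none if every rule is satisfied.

none

m₁+m₂+m₃ = 0 − 4 + 4 = 0  ✓
triangle: |2−6|=4 ≤ l₃=6 ≤ 2+6=8  ✓
parity: l₁+l₂+l₃ = 14 is even  ✓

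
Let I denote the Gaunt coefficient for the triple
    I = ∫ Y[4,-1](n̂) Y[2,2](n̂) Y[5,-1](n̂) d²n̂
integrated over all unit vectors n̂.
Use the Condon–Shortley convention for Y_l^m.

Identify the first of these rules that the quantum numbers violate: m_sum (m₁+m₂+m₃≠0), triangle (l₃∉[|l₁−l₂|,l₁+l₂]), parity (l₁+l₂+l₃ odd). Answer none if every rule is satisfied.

Σmᵢ = 0  ✓
l₃∈[|l₁−l₂|,l₁+l₂]=[2,6], have l₃=5  ✓
Σlᵢ = 11 ⇒ odd  ✗

parity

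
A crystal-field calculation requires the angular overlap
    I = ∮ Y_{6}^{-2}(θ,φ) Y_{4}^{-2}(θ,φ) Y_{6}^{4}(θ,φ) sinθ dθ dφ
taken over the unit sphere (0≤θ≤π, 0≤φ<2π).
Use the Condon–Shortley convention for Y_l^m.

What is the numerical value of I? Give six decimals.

0.060095

m-sum 0 ✓  L=16 even ✓  2≤6≤10 ✓
Π(2lᵢ+1) = 13×9×13 = 1521
triangle coeff Δ(6,4,6) = 1/15315300
Σ_t [0,4]: t=0:+1/829440 t=1:−1/25920 t=2:+1/9216 t=3:−1/25920 t=4:+1/829440 = 7/207360
(3j)²=28/2431 [(6 4 6; 0 0 0)], sign=+1
Σ_t [0,2]: t=0:+1/3870720 t=1:−1/181440 t=2:+1/138240 = 23/11612160
(3j)²=529/204204 [(6 4 6; -2 -2 4)], sign=+1
⇒ 4πI² = 1587/34969
I = (+1)√(1587/34969/(4π)) = 0.06009550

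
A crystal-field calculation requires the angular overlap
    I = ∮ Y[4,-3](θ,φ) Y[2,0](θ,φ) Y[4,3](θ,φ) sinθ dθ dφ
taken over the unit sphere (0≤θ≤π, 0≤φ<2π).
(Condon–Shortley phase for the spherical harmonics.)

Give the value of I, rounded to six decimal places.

0.057344

m-sum 0 ✓  L=10 even ✓  2≤4≤6 ✓
Π(2lᵢ+1) = 9×5×9 = 405
triangle coeff Δ(4,2,4) = 1/13860
Σ_t [0,2]: t=0:+1/192 t=1:−1/36 t=2:+1/192 = -5/288
(3j)²=20/693 [(4 2 4; 0 0 0)], sign=-1
Σ_t [1,2]: t=1:−1/720 t=2:+1/480 = 1/1440
(3j)²=7/1980 [(4 2 4; -3 0 3)], sign=-1
⇒ 4πI² = 5/121
I = (+1)√(5/121/(4π)) = 0.05734392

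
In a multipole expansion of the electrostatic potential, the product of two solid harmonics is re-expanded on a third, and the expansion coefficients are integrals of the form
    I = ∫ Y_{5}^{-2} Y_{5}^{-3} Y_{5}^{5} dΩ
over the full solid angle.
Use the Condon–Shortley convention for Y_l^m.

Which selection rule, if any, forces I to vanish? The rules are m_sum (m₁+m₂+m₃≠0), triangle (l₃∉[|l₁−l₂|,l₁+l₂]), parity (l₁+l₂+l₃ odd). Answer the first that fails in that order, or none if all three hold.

parity

m₁+m₂+m₃ = -2 − 3 + 5 = 0  ✓
triangle: |5−5|=0 ≤ l₃=5 ≤ 5+5=10  ✓
parity: l₁+l₂+l₃ = 15 is odd  ✗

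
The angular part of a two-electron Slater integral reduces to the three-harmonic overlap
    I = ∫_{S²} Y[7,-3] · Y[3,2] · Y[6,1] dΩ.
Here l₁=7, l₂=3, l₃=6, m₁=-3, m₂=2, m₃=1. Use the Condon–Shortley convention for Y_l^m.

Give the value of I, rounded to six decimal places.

Checks pass: Σm=0; 16 even; l₃=6∈[4,10].
(2·7+1)(2·3+1)(2·6+1) = 1365
Δ: 4! 10! 2! / 17! → 1/2042040
sum: t=1:−1/207360 t=2:+1/57600 t=3:−1/207360 = 1/129600
3j²(7 3 6; 0 0 0) = Δ·Π!·Σ² = 168/12155  (sign +1)
sum: t=3:−1/362880 t=4:+1/414720 = -1/2903040
3j²(7 3 6; -3 2 1) = Δ·Π!·Σ² = 25/68068  (sign +1)
combine: 4πI² = 1365·168/12155·25/68068 = 3150/454597
take √, sign +1: I = 0.02348211

0.023482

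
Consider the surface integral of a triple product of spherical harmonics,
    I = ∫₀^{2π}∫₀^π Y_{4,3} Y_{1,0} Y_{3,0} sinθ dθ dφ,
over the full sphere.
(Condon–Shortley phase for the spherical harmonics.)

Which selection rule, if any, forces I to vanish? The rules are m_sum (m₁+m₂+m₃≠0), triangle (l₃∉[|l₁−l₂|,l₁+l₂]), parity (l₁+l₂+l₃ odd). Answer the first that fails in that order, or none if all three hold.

m₁+m₂+m₃ = 3 + 0 + 0 = 3  ✗
triangle: |4−1|=3 ≤ l₃=3 ≤ 4+1=5
parity: l₁+l₂+l₃ = 8 is even

m_sum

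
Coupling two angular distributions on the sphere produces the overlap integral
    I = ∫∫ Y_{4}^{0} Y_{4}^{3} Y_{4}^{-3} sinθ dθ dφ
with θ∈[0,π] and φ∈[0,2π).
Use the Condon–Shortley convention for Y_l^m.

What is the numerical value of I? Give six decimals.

0.159788

m-sum 0 ✓  L=12 even ✓  0≤4≤8 ✓
Π(2lᵢ+1) = 9×9×9 = 729
triangle coeff Δ(4,4,4) = 1/450450
Σ_t [0,4]: t=0:+1/13824 t=1:−1/216 t=2:+1/64 t=3:−1/216 t=4:+1/13824 = 5/768
(3j)²=18/1001 [(4 4 4; 0 0 0)], sign=+1
Σ_t [3,4]: t=3:−1/864 t=4:+1/3456 = -1/1152
(3j)²=7/286 [(4 4 4; 0 3 -3)], sign=+1
⇒ 4πI² = 6561/20449
I = (+1)√(6561/20449/(4π)) = 0.15978796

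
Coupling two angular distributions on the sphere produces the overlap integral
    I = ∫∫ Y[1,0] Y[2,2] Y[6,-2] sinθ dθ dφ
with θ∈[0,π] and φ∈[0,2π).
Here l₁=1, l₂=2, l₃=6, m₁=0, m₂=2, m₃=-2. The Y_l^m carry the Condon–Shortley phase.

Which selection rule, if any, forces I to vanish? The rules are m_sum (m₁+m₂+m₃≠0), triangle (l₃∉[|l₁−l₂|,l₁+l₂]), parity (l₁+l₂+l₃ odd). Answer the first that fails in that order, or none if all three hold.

m₁+m₂+m₃ = 0 + 2 − 2 = 0  ✓
triangle: |1−2|=1 ≤ l₃=6 ≤ 1+2=3  ✗
parity: l₁+l₂+l₃ = 9 is odd

triangle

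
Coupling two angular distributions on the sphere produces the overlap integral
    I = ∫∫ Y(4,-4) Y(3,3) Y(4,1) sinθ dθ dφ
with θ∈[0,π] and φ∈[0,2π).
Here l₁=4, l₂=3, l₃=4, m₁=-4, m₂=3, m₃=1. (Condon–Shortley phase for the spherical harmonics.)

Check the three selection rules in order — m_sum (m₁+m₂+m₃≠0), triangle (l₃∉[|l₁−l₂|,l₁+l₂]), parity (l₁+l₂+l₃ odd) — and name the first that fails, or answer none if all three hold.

parity

azimuthal sum: -4 + 3 + 1 = 0  ✓
1 ≤ 4 ≤ 7 (triangle on l)  ✓
L = 4 + 3 + 4 = 11 (odd)  ✗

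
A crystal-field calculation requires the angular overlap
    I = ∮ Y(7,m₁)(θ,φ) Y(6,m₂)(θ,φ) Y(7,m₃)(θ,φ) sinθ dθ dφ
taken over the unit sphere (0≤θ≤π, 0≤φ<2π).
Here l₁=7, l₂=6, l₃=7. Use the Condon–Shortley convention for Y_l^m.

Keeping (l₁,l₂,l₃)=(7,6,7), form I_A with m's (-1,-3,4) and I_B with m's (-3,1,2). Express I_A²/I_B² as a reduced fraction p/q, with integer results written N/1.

l's match ⇒ only the (l;m) 3-j factors differ between A and B.
A: triangle coeff Δ(7,6,7) = 1/2444321880; Σ_t [0,3]: t=0:+1/1045094400 t=1:−1/29030400 t=2:+1/8294400 t=3:−1/18662400 = 1/29859840; (3j)²=175/25194 [(7 6 7; -1 -3 4)], sign=-1
B: triangle coeff Δ(7,6,7) = 1/2444321880; Σ_t [2,6]: t=2:+1/232243200 t=3:−1/8709120 t=4:+1/2488320 t=5:−1/4147200 t=6:+1/49766400 = 7/99532800; (3j)²=1715/369512 [(7 6 7; -3 1 2)], sign=-1
I_A²/I_B² = (175/25194)/(1715/369512) = 220/147

220/147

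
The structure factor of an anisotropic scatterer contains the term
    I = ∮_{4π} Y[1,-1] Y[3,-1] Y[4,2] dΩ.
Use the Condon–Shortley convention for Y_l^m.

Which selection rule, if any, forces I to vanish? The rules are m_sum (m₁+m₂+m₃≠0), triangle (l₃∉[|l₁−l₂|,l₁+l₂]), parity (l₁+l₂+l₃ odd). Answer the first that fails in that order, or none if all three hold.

Σmᵢ = 0  ✓
l₃∈[|l₁−l₂|,l₁+l₂]=[2,4], have l₃=4  ✓
Σlᵢ = 8 ⇒ even  ✓

none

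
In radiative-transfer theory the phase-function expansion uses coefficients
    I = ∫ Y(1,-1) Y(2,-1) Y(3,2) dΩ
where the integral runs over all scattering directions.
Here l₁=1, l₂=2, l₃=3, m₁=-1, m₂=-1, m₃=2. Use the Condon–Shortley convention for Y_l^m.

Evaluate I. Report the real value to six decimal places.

0.261169

Rules hold: Σm=0, L=6 even, 1≤3≤3.
N = 3·5·7 = 105
Δ = 0!·2!·4!/7! = 1/105
Racah Σ t=0..0: t=0:+1/4 = 1/4
⇒ 3j(1 2 3; 0 0 0)² = 3/35, sgn -1
Racah Σ t=0..0: t=0:+1/12 = 1/12
⇒ 3j(1 2 3; -1 -1 2)² = 2/21, sgn -1
4πI² = N·(3j₀)²·(3jₘ)² = 6/7
I = +1·√(0.857143/4π) = 0.26116903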